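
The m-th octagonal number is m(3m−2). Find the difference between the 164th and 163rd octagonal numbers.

979

Consecutive octagonal numbers differ by 6n − 5: here 6·164 − 5 = 979.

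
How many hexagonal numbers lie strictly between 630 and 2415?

The n-th hexagonal number is n(2n−1).
Smallest index with value > 630: n = 19 (giving 703).
Largest index with value < 2415: n = 34 (giving 2278).
Indices 19 through 34: 16 terms.

16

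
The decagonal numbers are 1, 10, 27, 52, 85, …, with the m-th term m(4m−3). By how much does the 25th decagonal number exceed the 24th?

193

Consecutive decagonal numbers differ by 8n − 7: here 8·25 − 7 = 193.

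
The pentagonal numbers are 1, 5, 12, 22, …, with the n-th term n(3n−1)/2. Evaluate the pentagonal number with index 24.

852

The 24th pentagonal number is n(3n−1)/2 with n = 24.
24·(3·24 − 1)/2 = 24·71/2 = 852.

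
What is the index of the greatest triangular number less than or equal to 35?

7

Solve n(n+1)/2 ≤ 35 for integer n.
n = 7 gives 28 ≤ 35, while n = 8 gives 36 > 35; so the answer is index 7.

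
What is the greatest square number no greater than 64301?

64009

Solve n² ≤ 64301 for integer n.
n = 253 gives 64009 ≤ 64301, while n = 254 gives 64516 > 64301; so the answer is 64009.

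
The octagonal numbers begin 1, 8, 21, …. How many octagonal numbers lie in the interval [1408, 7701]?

30

The n-th octagonal number is n(3n−2).
Smallest index with value ≥ 1408: n = 22 (giving 1408).
Largest index with value ≤ 7701: n = 51 (giving 7701).
Indices 22 through 51: 30 terms.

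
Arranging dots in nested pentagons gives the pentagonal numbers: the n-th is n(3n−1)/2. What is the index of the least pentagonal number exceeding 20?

Solve n(3n−1)/2 > 20 for integer n.
The largest n with value ≤ 20 is 3 (since 12 ≤ 20 < 22), so the first above is n = 4, value 22.

4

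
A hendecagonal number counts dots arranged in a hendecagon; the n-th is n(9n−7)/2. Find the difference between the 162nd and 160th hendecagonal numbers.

2891

162·(9·162 − 7)/2 = 117531 and 160·(9·160 − 7)/2 = 114640.
Difference: 117531 − 114640 = 2891.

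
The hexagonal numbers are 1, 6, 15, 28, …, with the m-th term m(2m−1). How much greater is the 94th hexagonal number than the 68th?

94·(2·94 − 1) = 17578 and 68·(2·68 − 1) = 9180.
Difference: 17578 − 9180 = 8398.

8398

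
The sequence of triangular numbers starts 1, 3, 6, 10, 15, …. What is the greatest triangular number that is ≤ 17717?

Solve n(n+1)/2 ≤ 17717 for integer n.
n = 187 gives 17578 ≤ 17717, while n = 188 gives 17766 > 17717; so the answer is 17578.

17578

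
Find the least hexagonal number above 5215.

5356

Solve n(2n−1) > 5215 for integer n.
The largest n with value ≤ 5215 is 51 (since 5151 ≤ 5215 < 5356), so the first above is n = 52, value 5356.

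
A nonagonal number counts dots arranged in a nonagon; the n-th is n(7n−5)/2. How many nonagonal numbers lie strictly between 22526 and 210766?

165

The n-th nonagonal number is n(7n−5)/2.
Smallest index with value > 22526: n = 81 (giving 22761).
Largest index with value < 210766: n = 245 (giving 209475).
Indices 81 through 245: 165 terms.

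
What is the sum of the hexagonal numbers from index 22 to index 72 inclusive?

245021

Σ i(2i−1) = 2Σi² − Σi over i = 22..72.
Σi = 2628 − 231 = 2397 and Σi² = 127020 − 3311 = 123709.
2·123709 − 1·2397 = 245021.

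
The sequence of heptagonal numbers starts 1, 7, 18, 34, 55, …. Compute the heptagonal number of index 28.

28·(5·28 − 3)/2 = 28·137/2 = 1918.

1918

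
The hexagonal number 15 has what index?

Set n(2n−1) = 15, giving 2n² − n − 15 = 0.
The discriminant is 1 + 8·15 = 121, and √121 = 11.
So n = (1 + 11) / 4 = 12/4 = 3.

3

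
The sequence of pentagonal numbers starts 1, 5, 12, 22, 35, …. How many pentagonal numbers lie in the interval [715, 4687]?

35

The n-th pentagonal number is n(3n−1)/2.
Smallest index with value ≥ 715: n = 22 (giving 715).
Largest index with value ≤ 4687: n = 56 (giving 4676).
Indices 22 through 56: 35 terms.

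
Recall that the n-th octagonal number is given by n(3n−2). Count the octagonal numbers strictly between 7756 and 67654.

The n-th octagonal number is n(3n−2).
Smallest index with value > 7756: n = 52 (giving 8008).
Largest index with value < 67654: n = 150 (giving 67200).
Indices 52 through 150: 99 terms.

99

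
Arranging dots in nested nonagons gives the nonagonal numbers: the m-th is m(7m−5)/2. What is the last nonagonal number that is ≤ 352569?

350919

Solve n(7n−5)/2 ≤ 352569 for integer n.
n = 317 gives 350919 ≤ 352569, while n = 318 gives 353139 > 352569; so the answer is 350919.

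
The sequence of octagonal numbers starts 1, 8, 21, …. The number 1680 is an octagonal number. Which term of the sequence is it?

24

Set n(3n−2) = 1680, giving 3n² − 2n − 1680 = 0.
The discriminant is 4 + 12·1680 = 20164, and √20164 = 142.
So n = (2 + 142) / 6 = 144/6 = 24.
Check: 24·(3·24 − 2) = 1680. ✓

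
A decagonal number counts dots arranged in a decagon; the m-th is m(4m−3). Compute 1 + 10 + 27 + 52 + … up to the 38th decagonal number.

Σ i(4i−3) = 4Σi² − 3Σi over i = 1..38.
Σi = 741 and Σi² = 19019.
4·19019 − 3·741 = 73853.

73853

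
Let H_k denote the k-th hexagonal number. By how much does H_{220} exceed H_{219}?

Consecutive hexagonal numbers differ by 4n − 3: here 4·220 − 3 = 877.

877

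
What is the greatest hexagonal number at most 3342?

Solve n(2n−1) ≤ 3342 for integer n.
n = 41 gives 3321 ≤ 3342, while n = 42 gives 3486 > 3342; so the answer is 3321.

3321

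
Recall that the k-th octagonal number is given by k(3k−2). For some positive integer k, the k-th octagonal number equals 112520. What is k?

194

Set n(3n−2) = 112520, giving 3n² − 2n − 112520 = 0.
The discriminant is 4 + 12·112520 = 1350244, and √1350244 = 1162.
So n = (2 + 1162) / 6 = 1164/6 = 194.
Check: 194·(3·194 − 2) = 112520. ✓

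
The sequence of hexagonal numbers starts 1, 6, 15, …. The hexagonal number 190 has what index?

Set n(2n−1) = 190, giving 2n² − n − 190 = 0.
So n = (1 + 39) / 4 = 40/4 = 10.

10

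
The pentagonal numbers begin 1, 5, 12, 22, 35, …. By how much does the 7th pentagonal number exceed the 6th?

Consecutive pentagonal numbers differ by 3n − 2: here 3·7 − 2 = 19.

19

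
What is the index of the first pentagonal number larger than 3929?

52

Solve n(3n−1)/2 > 3929 for integer n.
The largest n with value ≤ 3929 is 51 (since 3876 ≤ 3929 < 4030), so the first above is n = 52, value 4030.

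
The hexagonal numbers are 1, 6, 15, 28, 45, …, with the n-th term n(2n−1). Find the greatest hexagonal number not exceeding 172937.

172578

Solve n(2n−1) ≤ 172937 for integer n.
n = 294 gives 172578 ≤ 172937, while n = 295 gives 173755 > 172937; so the answer is 172578.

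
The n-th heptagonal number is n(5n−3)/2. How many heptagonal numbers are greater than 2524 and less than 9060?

28

The n-th heptagonal number is n(5n−3)/2.
Smallest index with value > 2524: n = 33 (giving 2673).
Largest index with value < 9060: n = 60 (giving 8910).
Indices 33 through 60: 28 terms.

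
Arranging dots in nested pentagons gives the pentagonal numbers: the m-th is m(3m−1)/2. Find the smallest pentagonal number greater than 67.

Solve n(3n−1)/2 > 67 for integer n.
The largest n with value ≤ 67 is 6 (since 51 ≤ 67 < 70), so the first above is n = 7, value 70.

70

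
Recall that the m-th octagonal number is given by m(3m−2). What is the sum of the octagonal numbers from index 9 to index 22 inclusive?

Σ i(3i−2) = 3Σi² − 2Σi over i = 9..22.
Σi = 253 − 36 = 217 and Σi² = 3795 − 204 = 3591.
3·3591 − 2·217 = 10339.

10339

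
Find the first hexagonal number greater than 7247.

Solve n(2n−1) > 7247 for integer n.
The largest n with value ≤ 7247 is 60 (since 7140 ≤ 7247 < 7381), so the first above is n = 61, value 7381.

7381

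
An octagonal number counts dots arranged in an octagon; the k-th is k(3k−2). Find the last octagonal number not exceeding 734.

Solve n(3n−2) ≤ 734 for integer n.
n = 15 gives 645 ≤ 734, while n = 16 gives 736 > 734; so the answer is 645.

645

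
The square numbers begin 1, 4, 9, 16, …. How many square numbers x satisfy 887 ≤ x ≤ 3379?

29

The n-th square number is n².
Smallest index with value ≥ 887: n = 30 (giving 900).
Largest index with value ≤ 3379: n = 58 (giving 3364).
Indices 30 through 58: 29 terms.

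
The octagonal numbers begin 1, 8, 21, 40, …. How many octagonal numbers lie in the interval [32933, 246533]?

182

The n-th octagonal number is n(3n−2).
Smallest index with value ≥ 32933: n = 106 (giving 33496).
Largest index with value ≤ 246533: n = 287 (giving 246533).
Indices 106 through 287: 182 terms.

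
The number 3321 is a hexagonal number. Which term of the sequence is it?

Set n(2n−1) = 3321, giving 2n² − n − 3321 = 0.
The discriminant is 1 + 8·3321 = 26569, and √26569 = 163.
So n = (1 + 163) / 4 = 164/4 = 41.
Check: 41·(2·41 − 1) = 3321. ✓

41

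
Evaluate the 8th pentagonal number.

8·(3·8 − 1)/2 = 8·23/2 = 92.

92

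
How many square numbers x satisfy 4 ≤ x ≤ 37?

The n-th square number is n².
Smallest index with value ≥ 4: n = 2 (giving 4).
Largest index with value ≤ 37: n = 6 (giving 36).
Indices 2 through 6: 5 terms.

5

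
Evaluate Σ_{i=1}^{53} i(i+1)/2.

26235

Σ i(i+1)/2 = (Σi² + Σi) / 2 over i = 1..53.
Σi = 1431 and Σi² = 51039.
(1·51039 + 1·1431) / 2 = 52470/2 = 26235.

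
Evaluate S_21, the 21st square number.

441

21² = 441.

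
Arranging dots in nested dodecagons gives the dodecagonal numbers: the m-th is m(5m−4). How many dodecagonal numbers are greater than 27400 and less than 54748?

The n-th dodecagonal number is n(5n−4).
Smallest index with value > 27400: n = 75 (giving 27825).
Largest index with value < 54748: n = 105 (giving 54705).
Indices 75 through 105: 31 terms.

31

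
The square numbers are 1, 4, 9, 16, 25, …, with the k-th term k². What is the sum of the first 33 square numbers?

Σ_{i=1}^{33} i² = 33·34·67/6 = 12529.

12529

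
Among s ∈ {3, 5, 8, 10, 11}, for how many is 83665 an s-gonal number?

1

s = 3: P(3, 408) = 83436 and P(3, 409) = 83845; 83665 is not s-gonal.
s = 5: P(5, 236) = 83426 and P(5, 237) = 84135; 83665 is not s-gonal.
s = 8: P(8, 167) = 83333 and P(8, 168) = 84336; 83665 is not s-gonal.
s = 10: P(10, 145) = 83665. ✓
s = 11: P(11, 136) = 82756 and P(11, 137) = 83981; 83665 is not s-gonal.
Hits: s ∈ {10} → 1.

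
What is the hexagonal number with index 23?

23·(2·23 − 1) = 23·45 = 1035.

1035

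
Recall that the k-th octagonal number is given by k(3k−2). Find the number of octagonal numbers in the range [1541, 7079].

The n-th octagonal number is n(3n−2).
Smallest index with value ≥ 1541: n = 23 (giving 1541).
Largest index with value ≤ 7079: n = 48 (giving 6816).
Indices 23 through 48: 26 terms.

26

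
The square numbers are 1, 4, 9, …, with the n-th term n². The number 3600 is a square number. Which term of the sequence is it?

We need n² = 3600, so n = √3600 = 60.

60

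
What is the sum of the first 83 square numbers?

194054

Σ_{i=1}^{83} i² = 83·84·167/6 = 194054.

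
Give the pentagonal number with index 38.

2147

38·(3·38 − 1)/2 = 38·113/2 = 2147.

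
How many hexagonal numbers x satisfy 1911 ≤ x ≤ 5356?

The n-th hexagonal number is n(2n−1).
Smallest index with value ≥ 1911: n = 32 (giving 2016).
Largest index with value ≤ 5356: n = 52 (giving 5356).
Indices 32 through 52: 21 terms.

21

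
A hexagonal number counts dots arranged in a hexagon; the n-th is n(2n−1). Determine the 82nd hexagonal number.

The 82nd hexagonal number is n(2n−1) with n = 82.
82·(2·82 − 1) = 82·163 = 13366.

13366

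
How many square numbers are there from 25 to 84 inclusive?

The n-th square number is n².
Smallest index with value ≥ 25: n = 5 (giving 25).
Largest index with value ≤ 84: n = 9 (giving 81).
Indices 5 through 9: 5 terms.

5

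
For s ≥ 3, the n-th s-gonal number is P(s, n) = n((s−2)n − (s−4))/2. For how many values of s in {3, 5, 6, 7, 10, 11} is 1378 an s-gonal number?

1

s = 3: P(3, 52) = 1378. ✓
s = 5: P(5, 30) = 1335 and P(5, 31) = 1426; 1378 is not s-gonal.
s = 6: P(6, 26) = 1326 and P(6, 27) = 1431; 1378 is not s-gonal.
s = 7: P(7, 23) = 1288 and P(7, 24) = 1404; 1378 is not s-gonal.
s = 10: P(10, 18) = 1242 and P(10, 19) = 1387; 1378 is not s-gonal.
s = 11: P(11, 17) = 1241 and P(11, 18) = 1395; 1378 is not s-gonal.
Hits: s ∈ {3} → 1.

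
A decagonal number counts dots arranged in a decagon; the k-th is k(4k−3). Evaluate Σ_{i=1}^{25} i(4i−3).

Σ i(4i−3) = 4Σi² − 3Σi over i = 1..25.
Σi = 325 and Σi² = 5525.
4·5525 − 3·325 = 21125.

21125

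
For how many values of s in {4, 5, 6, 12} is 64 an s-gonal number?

2

s = 4: P(4, 8) = 64. ✓
s = 5: P(5, 6) = 51 and P(5, 7) = 70; 64 is not s-gonal.
s = 6: P(6, 5) = 45 and P(6, 6) = 66; 64 is not s-gonal.
s = 12: P(12, 4) = 64. ✓
Hits: s ∈ {4, 12} → 2.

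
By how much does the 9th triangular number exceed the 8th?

9

Consecutive triangular numbers differ by n: T_{9} − T_{8} = 9.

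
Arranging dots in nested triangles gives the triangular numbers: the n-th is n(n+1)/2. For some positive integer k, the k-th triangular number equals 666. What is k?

Set n(n+1)/2 = 666, giving n² + n − 1332 = 0.
The discriminant is 1 + 8·666 = 5329, and √5329 = 73.
So n = (-1 + 73) / 2 = 72/2 = 36.

36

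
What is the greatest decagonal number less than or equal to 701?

Solve n(4n−3) ≤ 701 for integer n.
n = 13 gives 637 ≤ 701, while n = 14 gives 742 > 701; so the answer is 637.

637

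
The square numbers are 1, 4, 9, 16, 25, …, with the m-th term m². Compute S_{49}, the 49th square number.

The 49th square number is n² with n = 49.
49² = 2401.

2401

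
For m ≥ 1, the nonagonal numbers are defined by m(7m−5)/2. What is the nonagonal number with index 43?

6364

The 43rd nonagonal number is n(7n−5)/2 with n = 43.
43·(7·43 − 5)/2 = 43·296/2 = 43·148 = 6364.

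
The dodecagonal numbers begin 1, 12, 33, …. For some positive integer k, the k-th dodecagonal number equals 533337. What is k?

327

Set n(5n−4) = 533337, giving 5n² − 4n − 533337 = 0.
So n = (4 + 3266) / 10 = 3270/10 = 327.
Check: 327·(5·327 − 4) = 533337. ✓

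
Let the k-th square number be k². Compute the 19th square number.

The 19th square number is n² with n = 19.
19² = 361.

361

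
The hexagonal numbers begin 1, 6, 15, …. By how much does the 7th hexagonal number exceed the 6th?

Consecutive hexagonal numbers differ by 4n − 3: here 4·7 − 3 = 25.

25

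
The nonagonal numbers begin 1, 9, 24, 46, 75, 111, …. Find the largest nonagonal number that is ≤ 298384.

Solve n(7n−5)/2 ≤ 298384 for integer n.
n = 292 gives 297694 ≤ 298384, while n = 293 gives 299739 > 298384; so the answer is 297694.

297694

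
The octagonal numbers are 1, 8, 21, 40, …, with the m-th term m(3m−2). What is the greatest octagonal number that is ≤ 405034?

403333

Solve n(3n−2) ≤ 405034 for integer n.
n = 367 gives 403333 ≤ 405034, while n = 368 gives 405536 > 405034; so the answer is 403333.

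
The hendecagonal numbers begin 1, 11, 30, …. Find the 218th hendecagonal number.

213095

The 218th hendecagonal number is n(9n−7)/2 with n = 218.
218·(9·218 − 7)/2 = 218·1955/2 = 213095.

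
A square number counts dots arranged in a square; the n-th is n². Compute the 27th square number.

The 27th square number is n² with n = 27.
27² = 729.

729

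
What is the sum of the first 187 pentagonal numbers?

Σ i(3i−1)/2 = (3Σi² − Σi) / 2 over i = 1..187.
Σi = 17578 and Σi² = 2197250.
(3·2197250 − 1·17578) / 2 = 6574172/2 = 3287086.

3287086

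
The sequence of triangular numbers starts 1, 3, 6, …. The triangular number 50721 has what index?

Set n(n+1)/2 = 50721, giving n² + n − 101442 = 0.
The discriminant is 1 + 8·50721 = 405769, and √405769 = 637.
So n = (-1 + 637) / 2 = 636/2 = 318.
Check: 318·319/2 = 50721. ✓

318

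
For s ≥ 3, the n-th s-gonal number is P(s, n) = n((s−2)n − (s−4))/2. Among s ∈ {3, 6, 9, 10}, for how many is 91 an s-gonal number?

s = 3: P(3, 13) = 91. ✓
s = 6: P(6, 7) = 91. ✓
s = 9: P(9, 5) = 75 and P(9, 6) = 111; 91 is not s-gonal.
s = 10: P(10, 5) = 85 and P(10, 6) = 126; 91 is not s-gonal.
Hits: s ∈ {3, 6} → 2.

2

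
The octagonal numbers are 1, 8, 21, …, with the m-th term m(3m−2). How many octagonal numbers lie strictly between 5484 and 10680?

The n-th octagonal number is n(3n−2).
Smallest index with value > 5484: n = 44 (giving 5720).
Largest index with value < 10680: n = 59 (giving 10325).
Indices 44 through 59: 16 terms.

16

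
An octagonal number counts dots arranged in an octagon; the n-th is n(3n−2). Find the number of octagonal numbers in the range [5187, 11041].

20

The n-th octagonal number is n(3n−2).
Smallest index with value ≥ 5187: n = 42 (giving 5208).
Largest index with value ≤ 11041: n = 61 (giving 11041).
Indices 42 through 61: 20 terms.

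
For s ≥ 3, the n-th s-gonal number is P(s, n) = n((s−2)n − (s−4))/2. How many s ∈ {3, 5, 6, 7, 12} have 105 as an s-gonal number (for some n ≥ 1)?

s = 3: P(3, 14) = 105. ✓
s = 5: P(5, 8) = 92 and P(5, 9) = 117; 105 is not s-gonal.
s = 6: P(6, 7) = 91 and P(6, 8) = 120; 105 is not s-gonal.
s = 7: P(7, 6) = 81 and P(7, 7) = 112; 105 is not s-gonal.
s = 12: P(12, 5) = 105. ✓
Hits: s ∈ {3, 12} → 2.

2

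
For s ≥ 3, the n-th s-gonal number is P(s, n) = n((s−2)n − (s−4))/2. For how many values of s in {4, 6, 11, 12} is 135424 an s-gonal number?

s = 4: P(4, 368) = 135424. ✓
s = 6: P(6, 260) = 134940 and P(6, 261) = 135981; 135424 is not s-gonal.
s = 11: P(11, 173) = 134075 and P(11, 174) = 135633; 135424 is not s-gonal.
s = 12: P(12, 164) = 133824 and P(12, 165) = 135465; 135424 is not s-gonal.
Hits: s ∈ {4} → 1.

1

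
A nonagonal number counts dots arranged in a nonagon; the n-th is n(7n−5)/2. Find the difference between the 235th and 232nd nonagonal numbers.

235·(7·235 − 5)/2 = 192700 and 232·(7·232 − 5)/2 = 187804.
Difference: 192700 − 187804 = 4896.

4896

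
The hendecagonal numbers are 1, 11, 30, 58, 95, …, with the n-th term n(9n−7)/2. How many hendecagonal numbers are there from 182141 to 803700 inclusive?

The n-th hendecagonal number is n(9n−7)/2.
Smallest index with value ≥ 182141: n = 202 (giving 182911).
Largest index with value ≤ 803700: n = 423 (giving 803700).
Indices 202 through 423: 222 terms.

222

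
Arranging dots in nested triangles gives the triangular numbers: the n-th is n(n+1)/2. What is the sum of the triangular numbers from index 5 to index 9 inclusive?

Σ i(i+1)/2 = (Σi² + Σi) / 2 over i = 5..9.
Σi = 45 − 10 = 35 and Σi² = 285 − 30 = 255.
(1·255 + 1·35) / 2 = 290/2 = 145.

145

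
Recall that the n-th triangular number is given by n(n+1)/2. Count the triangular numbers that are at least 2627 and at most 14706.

The n-th triangular number is n(n+1)/2.
Smallest index with value ≥ 2627: n = 72 (giving 2628).
Largest index with value ≤ 14706: n = 171 (giving 14706).
Indices 72 through 171: 100 terms.

100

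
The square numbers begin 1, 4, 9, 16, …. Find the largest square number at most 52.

49

Solve n² ≤ 52 for integer n.
n = 7 gives 49 ≤ 52, while n = 8 gives 64 > 52; so the answer is 49.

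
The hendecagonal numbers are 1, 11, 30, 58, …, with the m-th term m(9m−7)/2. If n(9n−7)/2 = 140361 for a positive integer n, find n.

Set n(9n−7)/2 = 140361, giving 9n² − 7n − 280722 = 0.
The discriminant is 49 + 72·140361 = 10106041, and √10106041 = 3179.
So n = (7 + 3179) / 18 = 3186/18 = 177.

177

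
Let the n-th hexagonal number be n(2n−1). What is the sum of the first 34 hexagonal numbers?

26775

Σ i(2i−1) = 2Σi² − Σi over i = 1..34.
Σi = 595 and Σi² = 13685.
2·13685 − 1·595 = 26775.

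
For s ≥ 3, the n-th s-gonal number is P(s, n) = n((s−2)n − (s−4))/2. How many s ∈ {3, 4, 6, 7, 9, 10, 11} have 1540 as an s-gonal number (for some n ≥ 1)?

s = 3: P(3, 55) = 1540. ✓
s = 4: P(4, 39) = 1521 and P(4, 40) = 1600; 1540 is not s-gonal.
s = 6: P(6, 28) = 1540. ✓
s = 7: P(7, 25) = 1525 and P(7, 26) = 1651; 1540 is not s-gonal.
s = 9: P(9, 21) = 1491 and P(9, 22) = 1639; 1540 is not s-gonal.
s = 10: P(10, 20) = 1540. ✓
s = 11: P(11, 18) = 1395 and P(11, 19) = 1558; 1540 is not s-gonal.
Hits: s ∈ {3, 6, 10} → 3.

3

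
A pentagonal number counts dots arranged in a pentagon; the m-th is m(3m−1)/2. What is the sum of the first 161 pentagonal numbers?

2099601

Σ i(3i−1)/2 = (3Σi² − Σi) / 2 over i = 1..161.
Σi = 13041 and Σi² = 1404081.
(3·1404081 − 1·13041) / 2 = 4199202/2 = 2099601.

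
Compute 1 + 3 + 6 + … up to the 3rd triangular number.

Σ i(i+1)/2 = (Σi² + Σi) / 2 over i = 1..3.
Σi = 6 and Σi² = 14.
(1·14 + 1·6) / 2 = 20/2 = 10.

10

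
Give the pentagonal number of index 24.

The 24th pentagonal number is n(3n−1)/2 with n = 24.
24·(3·24 − 1)/2 = 24·71/2 = 852.

852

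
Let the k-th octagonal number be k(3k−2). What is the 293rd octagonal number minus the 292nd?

Consecutive octagonal numbers differ by 6n − 5: here 6·293 − 5 = 1753.

1753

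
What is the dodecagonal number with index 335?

559785

The 335th dodecagonal number is n(5n−4) with n = 335.
335·(5·335 − 4) = 335·1671 = 559785.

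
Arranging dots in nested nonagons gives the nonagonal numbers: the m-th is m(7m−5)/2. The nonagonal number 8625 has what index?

Set n(7n−5)/2 = 8625, giving 7n² − 5n − 17250 = 0.
So n = (5 + 695) / 14 = 700/14 = 50.
Check: 50·(7·50 − 5)/2 = 8625. ✓

50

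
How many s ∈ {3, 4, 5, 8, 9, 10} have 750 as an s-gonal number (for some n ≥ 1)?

s = 3: P(3, 38) = 741 and P(3, 39) = 780; 750 is not s-gonal.
s = 4: P(4, 27) = 729 and P(4, 28) = 784; 750 is not s-gonal.
s = 5: P(5, 22) = 715 and P(5, 23) = 782; 750 is not s-gonal.
s = 8: P(8, 16) = 736 and P(8, 17) = 833; 750 is not s-gonal.
s = 9: P(9, 15) = 750. ✓
s = 10: P(10, 14) = 742 and P(10, 15) = 855; 750 is not s-gonal.
Hits: s ∈ {9} → 1.

1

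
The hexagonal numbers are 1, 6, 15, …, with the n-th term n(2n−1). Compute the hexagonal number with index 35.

35·(2·35 − 1) = 35·69 = 2415.

2415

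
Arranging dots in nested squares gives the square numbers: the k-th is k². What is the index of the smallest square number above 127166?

Solve n² > 127166 for integer n.
The largest n with value ≤ 127166 is 356 (since 126736 ≤ 127166 < 127449), so the first above is n = 357, value 127449.

357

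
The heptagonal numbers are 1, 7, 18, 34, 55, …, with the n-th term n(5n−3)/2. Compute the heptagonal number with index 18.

783

The 18th heptagonal number is n(5n−3)/2 with n = 18.
18·(5·18 − 3)/2 = 18·87/2 = 783.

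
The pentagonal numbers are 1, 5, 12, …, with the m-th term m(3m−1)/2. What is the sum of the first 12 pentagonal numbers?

Σ i(3i−1)/2 = (3Σi² − Σi) / 2 over i = 1..12.
Σi = 78 and Σi² = 650.
(3·650 − 1·78) / 2 = 1872/2 = 936.

936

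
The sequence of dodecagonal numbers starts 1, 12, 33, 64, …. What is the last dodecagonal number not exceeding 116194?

114912

Solve n(5n−4) ≤ 116194 for integer n.
n = 152 gives 114912 ≤ 116194, while n = 153 gives 116433 > 116194; so the answer is 114912.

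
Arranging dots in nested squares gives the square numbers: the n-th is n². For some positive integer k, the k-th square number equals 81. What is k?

9

We need n² = 81, so n = √81 = 9.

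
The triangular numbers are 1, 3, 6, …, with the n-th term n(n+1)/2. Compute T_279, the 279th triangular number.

39060

The 279th triangular number is n(n+1)/2 with n = 279.
279·280/2 = 78120/2 = 39060.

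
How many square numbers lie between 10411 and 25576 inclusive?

The n-th square number is n².
Smallest index with value ≥ 10411: n = 103 (giving 10609).
Largest index with value ≤ 25576: n = 159 (giving 25281).
Indices 103 through 159: 57 terms.

57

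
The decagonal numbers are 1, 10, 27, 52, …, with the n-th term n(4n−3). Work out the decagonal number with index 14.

14·(4·14 − 3) = 14·53 = 742.

742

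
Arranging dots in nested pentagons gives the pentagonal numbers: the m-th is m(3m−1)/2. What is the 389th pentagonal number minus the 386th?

389·(3·389 − 1)/2 = 226787 and 386·(3·386 − 1)/2 = 223301.
Difference: 226787 − 223301 = 3486.

3486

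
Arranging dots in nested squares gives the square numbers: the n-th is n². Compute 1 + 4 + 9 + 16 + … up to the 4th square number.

30

Σ_{i=1}^{4} i² = 4·5·9/6 = 30.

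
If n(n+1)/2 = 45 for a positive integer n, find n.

9

Set n(n+1)/2 = 45, giving n² + n − 90 = 0.
The discriminant is 1 + 8·45 = 361, and √361 = 19.
So n = (-1 + 19) / 2 = 18/2 = 9.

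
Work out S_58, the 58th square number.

3364

The 58th square number is n² with n = 58.
58² = 3364.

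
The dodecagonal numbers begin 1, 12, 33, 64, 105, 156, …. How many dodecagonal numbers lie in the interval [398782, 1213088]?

210

The n-th dodecagonal number is n(5n−4).
Smallest index with value ≥ 398782: n = 283 (giving 399313).
Largest index with value ≤ 1213088: n = 492 (giving 1208352).
Indices 283 through 492: 210 terms.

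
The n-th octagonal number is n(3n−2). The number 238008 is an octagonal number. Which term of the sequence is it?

282

Set n(3n−2) = 238008, giving 3n² − 2n − 238008 = 0.
The discriminant is 4 + 12·238008 = 2856100, and √2856100 = 1690.
So n = (2 + 1690) / 6 = 1692/6 = 282.
Check: 282·(3·282 − 2) = 238008. ✓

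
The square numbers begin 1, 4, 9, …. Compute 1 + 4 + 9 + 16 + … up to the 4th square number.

Σ_{i=1}^{4} i² = 4·5·9/6 = 30.

30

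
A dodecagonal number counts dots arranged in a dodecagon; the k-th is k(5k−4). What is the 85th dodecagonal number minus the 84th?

841

Consecutive dodecagonal numbers differ by 10n − 9: here 10·85 − 9 = 841.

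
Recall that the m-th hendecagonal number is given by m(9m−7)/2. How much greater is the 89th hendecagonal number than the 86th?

89·(9·89 − 7)/2 = 35333 and 86·(9·86 − 7)/2 = 32981.
Difference: 35333 − 32981 = 2352.

2352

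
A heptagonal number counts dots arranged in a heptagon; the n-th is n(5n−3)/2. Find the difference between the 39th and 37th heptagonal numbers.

39·(5·39 − 3)/2 = 3744 and 37·(5·37 − 3)/2 = 3367.
Difference: 3744 − 3367 = 377.

377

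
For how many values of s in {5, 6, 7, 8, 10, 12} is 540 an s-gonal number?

2

s = 5: P(5, 19) = 532 and P(5, 20) = 590; 540 is not s-gonal.
s = 6: P(6, 16) = 496 and P(6, 17) = 561; 540 is not s-gonal.
s = 7: P(7, 15) = 540. ✓
s = 8: P(8, 13) = 481 and P(8, 14) = 560; 540 is not s-gonal.
s = 10: P(10, 12) = 540. ✓
s = 12: P(12, 10) = 460 and P(12, 11) = 561; 540 is not s-gonal.
Hits: s ∈ {7, 10} → 2.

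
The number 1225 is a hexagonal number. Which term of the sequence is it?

Set n(2n−1) = 1225, giving 2n² − n − 1225 = 0.
So n = (1 + 99) / 4 = 100/4 = 25.

25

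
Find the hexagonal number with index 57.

6441

57·(2·57 − 1) = 57·113 = 6441.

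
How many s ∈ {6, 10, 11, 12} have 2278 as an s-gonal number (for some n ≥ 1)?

1

s = 6: P(6, 34) = 2278. ✓
s = 10: P(10, 24) = 2232 and P(10, 25) = 2425; 2278 is not s-gonal.
s = 11: P(11, 22) = 2101 and P(11, 23) = 2300; 2278 is not s-gonal.
s = 12: P(12, 21) = 2121 and P(12, 22) = 2332; 2278 is not s-gonal.
Hits: s ∈ {6} → 1.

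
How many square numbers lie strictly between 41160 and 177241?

The n-th square number is n².
Smallest index with value > 41160: n = 203 (giving 41209).
Largest index with value < 177241: n = 420 (giving 176400).
Indices 203 through 420: 218 terms.

218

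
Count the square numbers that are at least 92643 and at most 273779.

219

The n-th square number is n².
Smallest index with value ≥ 92643: n = 305 (giving 93025).
Largest index with value ≤ 273779: n = 523 (giving 273529).
Indices 305 through 523: 219 terms.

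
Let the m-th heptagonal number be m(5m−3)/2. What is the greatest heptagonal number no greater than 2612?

2512

Solve n(5n−3)/2 ≤ 2612 for integer n.
n = 32 gives 2512 ≤ 2612, while n = 33 gives 2673 > 2612; so the answer is 2512.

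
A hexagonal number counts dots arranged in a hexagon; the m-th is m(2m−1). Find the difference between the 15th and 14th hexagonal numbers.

Consecutive hexagonal numbers differ by 4n − 3: here 4·15 − 3 = 57.

57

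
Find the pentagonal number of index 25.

925

The 25th pentagonal number is n(3n−1)/2 with n = 25.
25·(3·25 − 1)/2 = 25·74/2 = 25·37 = 925.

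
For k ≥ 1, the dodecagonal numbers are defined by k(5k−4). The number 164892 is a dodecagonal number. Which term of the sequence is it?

Set n(5n−4) = 164892, giving 5n² − 4n − 164892 = 0.
The discriminant is 16 + 20·164892 = 3297856, and √3297856 = 1816.
So n = (4 + 1816) / 10 = 1820/10 = 182.

182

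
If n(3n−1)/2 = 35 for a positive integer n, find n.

Set n(3n−1)/2 = 35, giving 3n² − n − 70 = 0.
The discriminant is 1 + 24·35 = 841, and √841 = 29.
So n = (1 + 29) / 6 = 30/6 = 5.

5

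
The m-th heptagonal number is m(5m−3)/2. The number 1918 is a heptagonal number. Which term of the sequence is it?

28

Set n(5n−3)/2 = 1918, giving 5n² − 3n − 3836 = 0.
So n = (3 + 277) / 10 = 280/10 = 28.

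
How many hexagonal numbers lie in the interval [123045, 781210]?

The n-th hexagonal number is n(2n−1).
Smallest index with value ≥ 123045: n = 249 (giving 123753).
Largest index with value ≤ 781210: n = 625 (giving 780625).
Indices 249 through 625: 377 terms.

377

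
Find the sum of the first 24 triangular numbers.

Σ i(i+1)/2 = (Σi² + Σi) / 2 over i = 1..24.
Σi = 300 and Σi² = 4900.
(1·4900 + 1·300) / 2 = 5200/2 = 2600.

2600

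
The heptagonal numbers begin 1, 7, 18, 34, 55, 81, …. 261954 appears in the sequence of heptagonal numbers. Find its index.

Set n(5n−3)/2 = 261954, giving 5n² − 3n − 523908 = 0.
So n = (3 + 3237) / 10 = 3240/10 = 324.
Check: 324·(5·324 − 3)/2 = 261954. ✓

324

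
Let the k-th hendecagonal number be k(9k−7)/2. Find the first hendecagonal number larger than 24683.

Solve n(9n−7)/2 > 24683 for integer n.
The largest n with value ≤ 24683 is 74 (since 24383 ≤ 24683 < 25050), so the first above is n = 75, value 25050.

25050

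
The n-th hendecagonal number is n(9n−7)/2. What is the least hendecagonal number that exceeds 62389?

Solve n(9n−7)/2 > 62389 for integer n.
The largest n with value ≤ 62389 is 118 (since 62245 ≤ 62389 < 63308), so the first above is n = 119, value 63308.

63308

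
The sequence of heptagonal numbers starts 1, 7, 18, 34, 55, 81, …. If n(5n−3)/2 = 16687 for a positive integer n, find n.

Set n(5n−3)/2 = 16687, giving 5n² − 3n − 33374 = 0.
The discriminant is 9 + 40·16687 = 667489, and √667489 = 817.
So n = (3 + 817) / 10 = 820/10 = 82.
Check: 82·(5·82 − 3)/2 = 16687. ✓

82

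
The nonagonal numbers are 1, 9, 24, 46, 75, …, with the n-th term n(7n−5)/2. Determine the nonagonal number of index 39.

5226

The 39th nonagonal number is n(7n−5)/2 with n = 39.
39·(7·39 − 5)/2 = 39·268/2 = 39·134 = 5226.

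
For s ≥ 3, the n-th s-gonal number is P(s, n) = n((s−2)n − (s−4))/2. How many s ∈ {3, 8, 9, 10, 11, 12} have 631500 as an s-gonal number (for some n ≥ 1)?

1

s = 3: P(3, 1123) = 631126 and P(3, 1124) = 632250; 631500 is not s-gonal.
s = 8: P(8, 459) = 631125 and P(8, 460) = 633880; 631500 is not s-gonal.
s = 9: P(9, 425) = 631125 and P(9, 426) = 634101; 631500 is not s-gonal.
s = 10: P(10, 397) = 629245 and P(10, 398) = 632422; 631500 is not s-gonal.
s = 11: P(11, 375) = 631500. ✓
s = 12: P(12, 355) = 628705 and P(12, 356) = 632256; 631500 is not s-gonal.
Hits: s ∈ {11} → 1.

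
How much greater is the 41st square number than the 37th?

312

41² = 1681 and 37² = 1369.
Difference: 1681 − 1369 = 312.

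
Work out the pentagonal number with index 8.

8·(3·8 − 1)/2 = 8·23/2 = 92.

92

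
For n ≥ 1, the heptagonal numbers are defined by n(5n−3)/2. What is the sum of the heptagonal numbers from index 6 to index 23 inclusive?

10281

Σ i(5i−3)/2 = (5Σi² − 3Σi) / 2 over i = 6..23.
Σi = 276 − 15 = 261 and Σi² = 4324 − 55 = 4269.
(5·4269 − 3·261) / 2 = 20562/2 = 10281.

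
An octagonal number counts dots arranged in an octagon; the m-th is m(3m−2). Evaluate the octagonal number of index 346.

346·(3·346 − 2) = 346·1036 = 358456.

358456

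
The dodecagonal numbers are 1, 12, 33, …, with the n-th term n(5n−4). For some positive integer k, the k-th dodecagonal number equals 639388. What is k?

358

Set n(5n−4) = 639388, giving 5n² − 4n − 639388 = 0.
The discriminant is 16 + 20·639388 = 12787776, and √12787776 = 3576.
So n = (4 + 3576) / 10 = 3580/10 = 358.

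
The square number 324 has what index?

18

We need n² = 324, so n = √324 = 18.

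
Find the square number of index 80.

6400

The 80th square number is n² with n = 80.
80² = 6400.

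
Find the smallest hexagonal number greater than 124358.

124750

Solve n(2n−1) > 124358 for integer n.
The largest n with value ≤ 124358 is 249 (since 123753 ≤ 124358 < 124750), so the first above is n = 250, value 124750.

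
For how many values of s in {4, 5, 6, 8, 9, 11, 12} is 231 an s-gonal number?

s = 4: P(4, 15) = 225 and P(4, 16) = 256; 231 is not s-gonal.
s = 5: P(5, 12) = 210 and P(5, 13) = 247; 231 is not s-gonal.
s = 6: P(6, 11) = 231. ✓
s = 8: P(8, 9) = 225 and P(8, 10) = 280; 231 is not s-gonal.
s = 9: P(9, 8) = 204 and P(9, 9) = 261; 231 is not s-gonal.
s = 11: P(11, 7) = 196 and P(11, 8) = 260; 231 is not s-gonal.
s = 12: P(12, 7) = 217 and P(12, 8) = 288; 231 is not s-gonal.
Hits: s ∈ {6} → 1.

1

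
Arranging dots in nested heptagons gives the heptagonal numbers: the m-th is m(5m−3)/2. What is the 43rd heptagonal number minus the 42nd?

211

Consecutive heptagonal numbers differ by 5n − 4: here 5·43 − 4 = 211.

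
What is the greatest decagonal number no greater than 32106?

Solve n(4n−3) ≤ 32106 for integer n.
n = 89 gives 31417 ≤ 32106, while n = 90 gives 32130 > 32106; so the answer is 31417.

31417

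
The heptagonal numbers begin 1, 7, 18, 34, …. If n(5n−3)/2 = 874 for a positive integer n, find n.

Set n(5n−3)/2 = 874, giving 5n² − 3n − 1748 = 0.
The discriminant is 9 + 40·874 = 34969, and √34969 = 187.
So n = (3 + 187) / 10 = 190/10 = 19.
Check: 19·(5·19 − 3)/2 = 874. ✓

19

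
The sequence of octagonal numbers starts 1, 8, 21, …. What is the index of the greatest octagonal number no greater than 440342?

383

Solve n(3n−2) ≤ 440342 for integer n.
n = 383 gives 439301 ≤ 440342, while n = 384 gives 441600 > 440342; so the answer is index 383.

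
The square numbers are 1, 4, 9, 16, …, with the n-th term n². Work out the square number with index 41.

41² = 1681.

1681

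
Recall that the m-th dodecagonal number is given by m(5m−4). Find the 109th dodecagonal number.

The 109th dodecagonal number is n(5n−4) with n = 109.
109·(5·109 − 4) = 109·541 = 58969.

58969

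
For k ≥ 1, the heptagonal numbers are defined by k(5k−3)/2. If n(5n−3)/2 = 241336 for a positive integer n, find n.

Set n(5n−3)/2 = 241336, giving 5n² − 3n − 482672 = 0.
So n = (3 + 3107) / 10 = 3110/10 = 311.

311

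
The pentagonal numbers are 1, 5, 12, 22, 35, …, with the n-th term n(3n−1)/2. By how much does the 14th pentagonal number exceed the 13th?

40

Consecutive pentagonal numbers differ by 3n − 2: here 3·14 − 2 = 40.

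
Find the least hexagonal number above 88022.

Solve n(2n−1) > 88022 for integer n.
The largest n with value ≤ 88022 is 210 (since 87990 ≤ 88022 < 88831), so the first above is n = 211, value 88831.

88831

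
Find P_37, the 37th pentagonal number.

2035

The 37th pentagonal number is n(3n−1)/2 with n = 37.
37·(3·37 − 1)/2 = 37·110/2 = 37·55 = 2035.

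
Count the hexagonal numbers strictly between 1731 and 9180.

38

The n-th hexagonal number is n(2n−1).
Smallest index with value > 1731: n = 30 (giving 1770).
Largest index with value < 9180: n = 67 (giving 8911).
Indices 30 through 67: 38 terms.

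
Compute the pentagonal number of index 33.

1617

33·(3·33 − 1)/2 = 33·98/2 = 33·49 = 1617.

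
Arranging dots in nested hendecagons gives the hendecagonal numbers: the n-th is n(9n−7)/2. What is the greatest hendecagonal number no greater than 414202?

412080

Solve n(9n−7)/2 ≤ 414202 for integer n.
n = 303 gives 412080 ≤ 414202, while n = 304 gives 414808 > 414202; so the answer is 412080.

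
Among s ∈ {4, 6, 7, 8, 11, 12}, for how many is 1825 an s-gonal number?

1

s = 4: P(4, 42) = 1764 and P(4, 43) = 1849; 1825 is not s-gonal.
s = 6: P(6, 30) = 1770 and P(6, 31) = 1891; 1825 is not s-gonal.
s = 7: P(7, 27) = 1782 and P(7, 28) = 1918; 1825 is not s-gonal.
s = 8: P(8, 25) = 1825. ✓
s = 11: P(11, 20) = 1730 and P(11, 21) = 1911; 1825 is not s-gonal.
s = 12: P(12, 19) = 1729 and P(12, 20) = 1920; 1825 is not s-gonal.
Hits: s ∈ {8} → 1.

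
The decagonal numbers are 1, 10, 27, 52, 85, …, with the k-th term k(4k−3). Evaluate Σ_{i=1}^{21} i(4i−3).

Σ i(4i−3) = 4Σi² − 3Σi over i = 1..21.
Σi = 231 and Σi² = 3311.
4·3311 − 3·231 = 12551.

12551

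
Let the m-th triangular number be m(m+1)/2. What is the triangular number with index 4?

The 4th triangular number is n(n+1)/2 with n = 4.
4·5/2 = 20/2 = 10.

10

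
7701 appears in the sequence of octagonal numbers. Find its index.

Set n(3n−2) = 7701, giving 3n² − 2n − 7701 = 0.
The discriminant is 4 + 12·7701 = 92416, and √92416 = 304.
So n = (2 + 304) / 6 = 306/6 = 51.

51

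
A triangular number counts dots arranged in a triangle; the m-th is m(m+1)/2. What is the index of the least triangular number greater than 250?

22

Solve n(n+1)/2 > 250 for integer n.
The largest n with value ≤ 250 is 21 (since 231 ≤ 250 < 253), so the first above is n = 22, value 253.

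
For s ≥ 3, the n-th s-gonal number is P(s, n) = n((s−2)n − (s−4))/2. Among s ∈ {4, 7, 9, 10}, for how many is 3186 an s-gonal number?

1

s = 4: P(4, 56) = 3136 and P(4, 57) = 3249; 3186 is not s-gonal.
s = 7: P(7, 36) = 3186. ✓
s = 9: P(9, 30) = 3075 and P(9, 31) = 3286; 3186 is not s-gonal.
s = 10: P(10, 28) = 3052 and P(10, 29) = 3277; 3186 is not s-gonal.
Hits: s ∈ {7} → 1.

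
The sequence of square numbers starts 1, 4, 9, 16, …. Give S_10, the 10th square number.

The 10th square number is n² with n = 10.
10² = 100.

100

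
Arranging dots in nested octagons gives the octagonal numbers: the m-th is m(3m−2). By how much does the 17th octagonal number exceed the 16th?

97

Consecutive octagonal numbers differ by 6n − 5: here 6·17 − 5 = 97.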